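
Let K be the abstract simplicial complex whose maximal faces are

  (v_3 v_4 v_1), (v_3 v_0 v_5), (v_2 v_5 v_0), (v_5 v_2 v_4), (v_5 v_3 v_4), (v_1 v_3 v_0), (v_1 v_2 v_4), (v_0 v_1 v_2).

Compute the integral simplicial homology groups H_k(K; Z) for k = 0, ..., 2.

K has 6 vertices, 12 edges, 8 triangles.
rank ∂_0 = 0, rank ∂_1 = 5 ⇒ b_0 = 6 − 0 − 5 = 1; all invariant factors of ∂_1 are 1 so no torsion. So H_0 ≅ Z.
rank ∂_1 = 5, rank ∂_2 = 7 ⇒ b_1 = 12 − 5 − 7 = 0; all invariant factors of ∂_2 are 1 so no torsion. So H_1 ≅ 0.
rank ∂_2 = 7, rank ∂_3 = 0 ⇒ b_2 = 8 − 7 − 0 = 1. So H_2 ≅ Z.

H_0 ≅ Z,  H_1 = 0,  H_2 ≅ Z.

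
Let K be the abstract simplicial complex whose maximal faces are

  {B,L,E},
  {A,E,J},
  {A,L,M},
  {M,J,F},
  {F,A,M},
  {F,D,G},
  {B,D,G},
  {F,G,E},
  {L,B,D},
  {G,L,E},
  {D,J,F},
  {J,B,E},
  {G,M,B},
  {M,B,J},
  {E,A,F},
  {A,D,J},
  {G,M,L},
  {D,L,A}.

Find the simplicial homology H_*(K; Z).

H_0 = Z,  H_1 = Z ⊕ Z/2,  H_2 = 0.

We work with the vertex ordering A < B < D < E < F < G < J < L < M. The simplices of K, each written with vertices in increasing order, are:

  0-simplices (9): A, B, D, E, F, G, J, L, M
  1-simplices (27): AD, AE, AF, AJ, AL, AM, BD, BE, BG, BJ, BL, BM, DF, DG, DJ, DL, EF, EG, EJ, EL, FG, FJ, FM, GL, GM, JM, LM
  2-simplices (18): ADJ, ADL, AEF, AEJ, AFM, ALM, BDG, BDL, BEJ, BEL, BGM, BJM, DFG, DFJ, EFG, EGL, FJM, GLM

Hence C_0 ≅ Z^9, C_1 ≅ Z^27, C_2 ≅ Z^18.

Boundary ∂_1: C_1 → C_0 maps an edge to its endpoints' difference, ∂[p,q] = q − p. For instance
  ∂AE = E − A.
As a 9×27 matrix over Z this has rank 8, with invariant factors (1,1,1,1,1,1,1,1).

The boundary map ∂_2: C_2 → C_1 maps a triangle to the signed sum of its edges. For instance
  ∂EFG = FG − EG + EF,
  ∂ALM = LM − AM + AL.
The 27×18 boundary matrix has rank 18 and Smith normal form diag(1,1,1,1,1,1,1,1,1,1,1,1,1,1,1,1,1,2).

From H_k ≅ ker(∂_k) / im(∂_{k+1}) we obtain:

  H_0: rank C_0 − rank ∂_1 = 9 − 8 = 1, and the invariant factors of ∂_1 are all 1, so H_0 = Z.
  H_1: rank ker ∂_1 − rank ∂_2 = (27 − 8) − 18 = 1, and ∂_2 has invariant factor 2 > 1, so H_1 = Z ⊕ Z/2.
  H_2: rank ker ∂_2 − rank ∂_3 = (18 − 18) − 0 = 0, and there is no ∂_3, so H_2 = 0.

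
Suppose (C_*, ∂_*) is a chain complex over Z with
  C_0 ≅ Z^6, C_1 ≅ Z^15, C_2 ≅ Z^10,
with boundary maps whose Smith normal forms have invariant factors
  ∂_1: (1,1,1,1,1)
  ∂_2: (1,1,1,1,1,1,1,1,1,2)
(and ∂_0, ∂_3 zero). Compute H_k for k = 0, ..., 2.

H_0: b_0 = 6 − 0 − 5 = 1; torsion from ∂_1 factors > 1: none. So H_0 ≅ Z.
H_1: b_1 = 15 − 5 − 10 = 0; torsion from ∂_2 factors > 1: [2]. So H_1 ≅ Z_2.
H_2: b_2 = 10 − 10 − 0 = 0; torsion from ∂_3 factors > 1: none. So H_2 ≅ 0.

H_0 ≅ Z,  H_1 ≅ Z_2,  H_2 = 0.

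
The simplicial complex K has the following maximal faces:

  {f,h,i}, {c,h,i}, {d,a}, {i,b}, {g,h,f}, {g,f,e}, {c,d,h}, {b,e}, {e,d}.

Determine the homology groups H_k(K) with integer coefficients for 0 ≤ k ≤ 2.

H_0 ≅ Z,  H_1 ≅ Z^2,  H_2 = 0.

Order the vertices as a < b < c < d < e < f < g < h < i. Listing each simplex with vertices in this order, K has dimension 2 with simplices:

  0-simplices (9): a, b, c, d, e, f, g, h, i
  1-simplices (15): ad, be, bi, cd, ch, ci, de, dh, ef, eg, fg, fh, fi, gh, hi
  2-simplices (5): cdh, chi, efg, fgh, fhi

Hence C_0 ≅ Z^9, C_1 ≅ Z^15, C_2 ≅ Z^5.

Boundary ∂_1: C_1 → C_0 maps an edge to its endpoints' difference, ∂[p,q] = q − p. For instance
  ∂ef = f − e.
The resulting 9×15 matrix has rank 8, and its Smith normal form has invariant factors (1,1,1,1,1,1,1,1).

∂_2: C_2 → C_1 maps a triangle to the signed sum of its edges. For instance
  ∂chi = hi − ci + ch,
  ∂fgh = gh − fh + fg.
The resulting 15×5 matrix has rank 5, and its Smith normal form has invariant factors (1,1,1,1,1).

From H_k ≅ ker(∂_k) / im(∂_{k+1}) we obtain:

  H_0: rank C_0 − rank ∂_1 = 9 − 8 = 1, and the invariant factors of ∂_1 are all 1, so H_0 ≅ Z.
  H_1: rank ker ∂_1 − rank ∂_2 = (15 − 8) − 5 = 2, and the invariant factors of ∂_2 are all 1, so H_1 ≅ Z^2.
  H_2: rank ker ∂_2 − rank ∂_3 = (5 − 5) − 0 = 0, and there is no ∂_3, so H_2 ≅ 0.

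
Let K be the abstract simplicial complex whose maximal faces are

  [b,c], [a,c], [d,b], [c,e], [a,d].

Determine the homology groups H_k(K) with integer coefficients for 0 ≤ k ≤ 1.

H_0 ≅ Z,  H_1 ≅ Z.

Fix the vertex order a < b < c < d < e and write every simplex with vertices in increasing order. Then dim K = 1 and the simplices of K are:

  0-simplices (5): a, b, c, d, e
  1-simplices (5): ac, ad, bc, bd, ce

Hence C_0 ≅ Z^5, C_1 ≅ Z^5.

Boundary ∂_1: C_1 → C_0 is given by ∂[p,q] = [q] − [p]. For instance
  ∂bd = d − b.
This gives a 5×5 integer matrix of rank 4; reducing to Smith normal form yields diagonal entries (1,1,1,1).

From H_k ≅ ker(∂_k) / im(∂_{k+1}) we obtain:

  H_0: rank C_0 − rank ∂_1 = 5 − 4 = 1, and the invariant factors of ∂_1 are all 1, so H_0 ≅ Z.
  H_1: rank ker ∂_1 − rank ∂_2 = (5 − 4) − 0 = 1, and there is no ∂_2, so H_1 ≅ Z.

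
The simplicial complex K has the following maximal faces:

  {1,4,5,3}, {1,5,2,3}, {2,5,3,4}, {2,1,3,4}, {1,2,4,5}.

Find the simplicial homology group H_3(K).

K has 5 vertices, 10 edges, 10 triangles, 5 3-simplices.
rank ∂_3 = 4, rank ∂_4 = 0 ⇒ b_3 = 5 − 4 − 0 = 1. So H_3 ≅ Z.

H_3 ≅ Z.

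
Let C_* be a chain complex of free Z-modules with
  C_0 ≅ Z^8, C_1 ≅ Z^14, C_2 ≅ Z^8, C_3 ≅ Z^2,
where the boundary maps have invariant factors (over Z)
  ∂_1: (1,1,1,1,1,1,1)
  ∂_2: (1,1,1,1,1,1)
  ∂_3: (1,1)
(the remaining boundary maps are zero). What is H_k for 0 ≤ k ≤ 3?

H_0 ≅ Z,  H_1 ≅ Z,  H_2 = 0,  H_3 = 0.

H_0: b_0 = 8 − 0 − 7 = 1; torsion from ∂_1 factors > 1: none. So H_0 ≅ Z.
H_1: b_1 = 14 − 7 − 6 = 1; torsion from ∂_2 factors > 1: none. So H_1 ≅ Z.
H_2: b_2 = 8 − 6 − 2 = 0; torsion from ∂_3 factors > 1: none. So H_2 ≅ 0.
H_3: b_3 = 2 − 2 − 0 = 0; torsion from ∂_4 factors > 1: none. So H_3 ≅ 0.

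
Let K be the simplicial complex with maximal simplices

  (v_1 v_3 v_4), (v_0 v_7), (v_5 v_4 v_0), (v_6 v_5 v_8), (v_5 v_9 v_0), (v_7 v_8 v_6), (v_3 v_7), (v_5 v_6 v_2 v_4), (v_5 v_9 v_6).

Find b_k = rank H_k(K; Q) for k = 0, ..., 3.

b_0 = 1, b_1 = 2, b_2 = 0, b_3 = 0.

Order the vertices as v_0 < v_1 < v_2 < v_3 < v_4 < v_5 < v_6 < v_7 < v_8 < v_9. Listing each simplex with vertices in this order, K has dimension 3 with simplices:

  0-simplices (10): [v_0], [v_1], [v_2], [v_3], [v_4], [v_5], [v_6], [v_7], [v_8], [v_9]
  1-simplices (20): (20 of them)
  2-simplices (10): [v_0,v_4,v_5], [v_0,v_5,v_9], [v_1,v_3,v_4], [v_2,v_4,v_5], [v_2,v_4,v_6], [v_2,v_5,v_6], [v_4,v_5,v_6], [v_5,v_6,v_8], [v_5,v_6,v_9], [v_6,v_7,v_8]
  3-simplices (1): [v_2,v_4,v_5,v_6]

giving chain groups C_0 ≅ Z^10, C_1 ≅ Z^20, C_2 ≅ Z^10, C_3 ≅ Z^1.

The boundary map ∂_1: C_1 → C_0 maps an edge to its endpoints' difference, ∂[p,q] = q − p.
The resulting 10×20 matrix has rank 9, and its Smith normal form has invariant factors (1,1,1,1,1,1,1,1,1).

∂_2: C_2 → C_1 sends each 2-simplex [p,q,r] to [q,r] − [p,r] + [p,q]. For instance
  ∂[v_4,v_5,v_6] = [v_5,v_6] − [v_4,v_6] + [v_4,v_5],
  ∂[v_2,v_4,v_5] = [v_4,v_5] − [v_2,v_5] + [v_2,v_4].
The resulting 20×10 matrix has rank 9, and its Smith normal form has invariant factors (1,1,1,1,1,1,1,1,1).

The boundary map ∂_3: C_3 → C_2 sends each 3-simplex σ to the alternating sum Σ_i (−1)^i (σ with its i-th vertex removed). For instance
  ∂[v_2,v_4,v_5,v_6] = [v_4,v_5,v_6] − [v_2,v_5,v_6] + [v_2,v_4,v_6] − [v_2,v_4,v_5].
The 10×1 boundary matrix has rank 1 and Smith normal form diag(1).

Now H_k = ker ∂_k / im ∂_{k+1}, so:

  H_0: rank C_0 − rank ∂_1 = 10 − 9 = 1, and the invariant factors of ∂_1 are all 1, so H_0 ≅ Z.
  H_1: rank ker ∂_1 − rank ∂_2 = (20 − 9) − 9 = 2, and the invariant factors of ∂_2 are all 1, so H_1 ≅ Z^2.
  H_2: rank ker ∂_2 − rank ∂_3 = (10 − 9) − 1 = 0, and the invariant factors of ∂_3 are all 1, so H_2 ≅ 0.
  H_3: rank ker ∂_3 − rank ∂_4 = (1 − 1) − 0 = 0, and there is no ∂_4, so H_3 ≅ 0.

As a check, the Euler characteristic is 10 − 20 + 10 − 1 = -1, which agrees with 1 − 2 + 0 − 0 = -1.

Hence the Betti numbers are b_0 = 1, b_1 = 2, b_2 = 0, b_3 = 0.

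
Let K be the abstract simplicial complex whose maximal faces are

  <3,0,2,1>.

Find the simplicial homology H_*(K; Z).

H_0 = Z,  H_1 = 0,  H_2 = 0,  H_3 = 0.

K has 4 vertices, 6 edges, 4 triangles, 1 3-simplex.
rank ∂_0 = 0, rank ∂_1 = 3 ⇒ b_0 = 4 − 0 − 3 = 1; all invariant factors of ∂_1 are 1 so no torsion. So H_0 = Z.
rank ∂_1 = 3, rank ∂_2 = 3 ⇒ b_1 = 6 − 3 − 3 = 0; all invariant factors of ∂_2 are 1 so no torsion. So H_1 = 0.
rank ∂_2 = 3, rank ∂_3 = 1 ⇒ b_2 = 4 − 3 − 1 = 0; all invariant factors of ∂_3 are 1 so no torsion. So H_2 = 0.
rank ∂_3 = 1, rank ∂_4 = 0 ⇒ b_3 = 1 − 1 − 0 = 0. So H_3 = 0.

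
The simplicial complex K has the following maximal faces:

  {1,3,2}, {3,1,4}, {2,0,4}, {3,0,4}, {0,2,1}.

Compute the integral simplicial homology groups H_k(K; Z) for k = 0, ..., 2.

H_0 ≅ Z,  H_1 ≅ Z,  H_2 = 0.

Take the total order 0 < 1 < 2 < 3 < 4 on the vertex set. Then K (dimension 2) consists of the simplices:

  0-simplices (5): [0], [1], [2], [3], [4]
  1-simplices (10): [0,1], [0,2], [0,3], [0,4], [1,2], [1,3], [1,4], [2,3], [2,4], [3,4]
  2-simplices (5): [0,1,2], [0,2,4], [0,3,4], [1,2,3], [1,3,4]

giving chain groups C_0 ≅ Z^5, C_1 ≅ Z^10, C_2 ≅ Z^5.

∂_1: C_1 → C_0 maps an edge to its endpoints' difference, ∂[p,q] = q − p.
The 5×10 boundary matrix has rank 4 and Smith normal form diag(1,1,1,1).

Boundary ∂_2: C_2 → C_1 acts by ∂[p,q,r] = [q,r] − [p,r] + [p,q]. For instance
  ∂[0,3,4] = [3,4] − [0,4] + [0,3],
  ∂[1,3,4] = [3,4] − [1,4] + [1,3].
The resulting 10×5 matrix has rank 5, and its Smith normal form has invariant factors (1,1,1,1,1).

Now H_k = ker ∂_k / im ∂_{k+1}, so:

  H_0: rank C_0 − rank ∂_1 = 5 − 4 = 1, and the invariant factors of ∂_1 are all 1, so H_0 = Z.
  H_1: rank ker ∂_1 − rank ∂_2 = (10 − 4) − 5 = 1, and the invariant factors of ∂_2 are all 1, so H_1 = Z.
  H_2: rank ker ∂_2 − rank ∂_3 = (5 − 5) − 0 = 0, and there is no ∂_3, so H_2 = 0.

As a check, the Euler characteristic is 5 − 10 + 5 = 0, which agrees with 1 − 1 + 0 = 0.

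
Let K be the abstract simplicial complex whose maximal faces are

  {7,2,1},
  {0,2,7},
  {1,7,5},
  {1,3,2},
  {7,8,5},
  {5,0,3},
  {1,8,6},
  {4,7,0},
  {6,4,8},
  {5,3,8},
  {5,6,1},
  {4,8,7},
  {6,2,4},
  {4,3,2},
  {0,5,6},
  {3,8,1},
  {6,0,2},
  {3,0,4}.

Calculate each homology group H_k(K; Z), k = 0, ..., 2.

H_0 = Z,  H_1 = Z ⊕ Z_2,  H_2 = 0.

Order the vertices as 0 < 1 < 2 < 3 < 4 < 5 < 6 < 7 < 8. Listing each simplex with vertices in this order, K has dimension 2 with simplices:

  0-simplices (9): [0], [1], [2], [3], [4], [5], [6], [7], [8]
  1-simplices (27): (27 of them)
  2-simplices (18): [0,2,6], [0,2,7], [0,3,4], [0,3,5], [0,4,7], [0,5,6], [1,2,3], [1,2,7], [1,3,8], [1,5,6], [1,5,7], [1,6,8], [2,3,4], [2,4,6], [3,5,8], [4,6,8], [4,7,8], [5,7,8]

so the chain groups are C_0 ≅ Z^9, C_1 ≅ Z^27, C_2 ≅ Z^18.

The boundary map ∂_1: C_1 → C_0 maps an edge to its endpoints' difference, ∂[p,q] = q − p.
As a 9×27 matrix over Z this has rank 8, with invariant factors (1,1,1,1,1,1,1,1).

Boundary ∂_2: C_2 → C_1 sends each 2-simplex [p,q,r] to [q,r] − [p,r] + [p,q]. For instance
  ∂[3,5,8] = [5,8] − [3,8] + [3,5],
  ∂[1,5,7] = [5,7] − [1,7] + [1,5].
As a 27×18 matrix over Z this has rank 18, with invariant factors (1,1,1,1,1,1,1,1,1,1,1,1,1,1,1,1,1,2).

Now H_k = ker ∂_k / im ∂_{k+1}, so:

  H_0: rank C_0 − rank ∂_1 = 9 − 8 = 1, and the invariant factors of ∂_1 are all 1, so H_0 = Z.
  H_1: rank ker ∂_1 − rank ∂_2 = (27 − 8) − 18 = 1, and ∂_2 has invariant factor 2 > 1, so H_1 = Z ⊕ Z_2.
  H_2: rank ker ∂_2 − rank ∂_3 = (18 − 18) − 0 = 0, and there is no ∂_3, so H_2 = 0.

As a check, the Euler characteristic is 9 − 27 + 18 = 0, which agrees with 1 − 1 + 0 = 0.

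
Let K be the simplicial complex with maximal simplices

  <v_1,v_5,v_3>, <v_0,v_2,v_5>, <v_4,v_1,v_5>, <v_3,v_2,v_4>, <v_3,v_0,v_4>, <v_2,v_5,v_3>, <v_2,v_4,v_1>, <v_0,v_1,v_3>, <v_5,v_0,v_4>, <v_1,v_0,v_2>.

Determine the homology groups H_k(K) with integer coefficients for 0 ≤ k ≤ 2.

Order the vertices as v_0 < v_1 < v_2 < v_3 < v_4 < v_5. Listing each simplex with vertices in this order, K has dimension 2 with simplices:

  0-simplices (6): [v_0], [v_1], [v_2], [v_3], [v_4], [v_5]
  1-simplices (15): (15 of them)
  2-simplices (10): [v_0,v_1,v_2], [v_0,v_1,v_3], [v_0,v_2,v_5], [v_0,v_3,v_4], [v_0,v_4,v_5], [v_1,v_2,v_4], [v_1,v_3,v_5], [v_1,v_4,v_5], [v_2,v_3,v_4], [v_2,v_3,v_5]

giving chain groups C_0 ≅ Z^6, C_1 ≅ Z^15, C_2 ≅ Z^10.

Boundary ∂_1: C_1 → C_0 sends each edge [p,q] (with p < q) to q − p. For instance
  ∂[v_1,v_2] = [v_2] − [v_1].
As a 6×15 matrix over Z this has rank 5, with invariant factors (1,1,1,1,1).

Boundary ∂_2: C_2 → C_1 maps a triangle to the signed sum of its edges. For instance
  ∂[v_1,v_3,v_5] = [v_3,v_5] − [v_1,v_5] + [v_1,v_3],
  ∂[v_0,v_2,v_5] = [v_2,v_5] − [v_0,v_5] + [v_0,v_2].
This gives a 15×10 integer matrix of rank 10; reducing to Smith normal form yields diagonal entries (1,1,1,1,1,1,1,1,1,2).

Reading off H_k = ker ∂_k / im ∂_{k+1}:

  H_0: rank C_0 − rank ∂_1 = 6 − 5 = 1, and the invariant factors of ∂_1 are all 1, so H_0 ≅ Z.
  H_1: rank ker ∂_1 − rank ∂_2 = (15 − 5) − 10 = 0, and ∂_2 has invariant factor 2 > 1, so H_1 ≅ Z/2.
  H_2: rank ker ∂_2 − rank ∂_3 = (10 − 10) − 0 = 0, and there is no ∂_3, so H_2 ≅ 0.

H_0 = Z,  H_1 = Z/2,  H_2 = 0.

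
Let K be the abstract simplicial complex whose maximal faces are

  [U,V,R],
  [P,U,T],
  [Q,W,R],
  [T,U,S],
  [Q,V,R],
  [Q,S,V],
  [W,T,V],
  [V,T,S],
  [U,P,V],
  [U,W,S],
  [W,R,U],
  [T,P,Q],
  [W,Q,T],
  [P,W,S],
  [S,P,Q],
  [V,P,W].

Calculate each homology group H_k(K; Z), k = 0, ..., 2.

K has 8 vertices, 24 edges, 16 triangles.
rank ∂_0 = 0, rank ∂_1 = 7 ⇒ b_0 = 8 − 0 − 7 = 1; all invariant factors of ∂_1 are 1 so no torsion. So H_0 = Z.
rank ∂_1 = 7, rank ∂_2 = 15 ⇒ b_1 = 24 − 7 − 15 = 2; all invariant factors of ∂_2 are 1 so no torsion. So H_1 = Z^2.
rank ∂_2 = 15, rank ∂_3 = 0 ⇒ b_2 = 16 − 15 − 0 = 1. So H_2 = Z.

H_0 = Z,  H_1 = Z^2,  H_2 = Z.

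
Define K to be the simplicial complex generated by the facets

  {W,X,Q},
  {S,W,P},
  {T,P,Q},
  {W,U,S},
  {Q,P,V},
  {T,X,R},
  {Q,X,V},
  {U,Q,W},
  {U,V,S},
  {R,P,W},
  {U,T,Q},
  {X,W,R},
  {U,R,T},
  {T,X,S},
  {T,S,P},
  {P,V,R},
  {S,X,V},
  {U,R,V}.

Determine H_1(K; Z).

We work with the vertex ordering P < Q < R < S < T < U < V < W < X. The simplices of K, each written with vertices in increasing order, are:

  0-simplices (9): P, Q, R, S, T, U, V, W, X
  1-simplices (27): PQ, PR, PS, PT, PV, PW, QT, QU, QV, QW, QX, RT, RU, RV, RW, RX, ST, SU, SV, SW, SX, TU, TX, UV, UW, VX, WX
  2-simplices (18): PQT, PQV, PRV, PRW, PST, PSW, QTU, QUW, QVX, QWX, RTU, RTX, RUV, RWX, STX, SUV, SUW, SVX

giving chain groups C_0 ≅ Z^9, C_1 ≅ Z^27, C_2 ≅ Z^18.

Boundary ∂_1: C_1 → C_0 maps an edge to its endpoints' difference, ∂[p,q] = q − p.
As a 9×27 matrix over Z this has rank 8, with invariant factors (1,1,1,1,1,1,1,1).

∂_2: C_2 → C_1 acts by ∂[p,q,r] = [q,r] − [p,r] + [p,q]. For instance
  ∂PST = ST − PT + PS,
  ∂PQT = QT − PT + PQ.
The 27×18 boundary matrix has rank 17 and Smith normal form diag(1,1,1,1,1,1,1,1,1,1,1,1,1,1,1,1,1).

Computing H_k = (kernel of ∂_k) / (image of ∂_{k+1}):

  H_1: rank ker ∂_1 − rank ∂_2 = (27 − 8) − 17 = 2, and the invariant factors of ∂_2 are all 1, so H_1 ≅ Z^2.

H_1 = Z^2.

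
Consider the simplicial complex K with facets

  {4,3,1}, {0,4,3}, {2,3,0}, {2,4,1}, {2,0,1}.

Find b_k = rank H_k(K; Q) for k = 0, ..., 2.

We work with the vertex ordering 0 < 1 < 2 < 3 < 4. The simplices of K, each written with vertices in increasing order, are:

  0-simplices (5): [0], [1], [2], [3], [4]
  1-simplices (10): [0,1], [0,2], [0,3], [0,4], [1,2], [1,3], [1,4], [2,3], [2,4], [3,4]
  2-simplices (5): [0,1,2], [0,2,3], [0,3,4], [1,2,4], [1,3,4]

so the chain groups are C_0 ≅ Z^5, C_1 ≅ Z^10, C_2 ≅ Z^5.

The boundary map ∂_1: C_1 → C_0 sends each edge [p,q] (with p < q) to q − p.
The 5×10 boundary matrix has rank 4 and Smith normal form diag(1,1,1,1).

Boundary ∂_2: C_2 → C_1 sends each 2-simplex [p,q,r] to [q,r] − [p,r] + [p,q]. For instance
  ∂[1,2,4] = [2,4] − [1,4] + [1,2],
  ∂[1,3,4] = [3,4] − [1,4] + [1,3].
The 10×5 boundary matrix has rank 5 and Smith normal form diag(1,1,1,1,1).

From H_k ≅ ker(∂_k) / im(∂_{k+1}) we obtain:

  H_0: rank C_0 − rank ∂_1 = 5 − 4 = 1, and the invariant factors of ∂_1 are all 1, so H_0 ≅ Z.
  H_1: rank ker ∂_1 − rank ∂_2 = (10 − 4) − 5 = 1, and the invariant factors of ∂_2 are all 1, so H_1 ≅ Z.
  H_2: rank ker ∂_2 − rank ∂_3 = (5 − 5) − 0 = 0, and there is no ∂_3, so H_2 ≅ 0.

Hence the Betti numbers are b_0 = 1, b_1 = 1, b_2 = 0.

b_0 = 1, b_1 = 1, b_2 = 0.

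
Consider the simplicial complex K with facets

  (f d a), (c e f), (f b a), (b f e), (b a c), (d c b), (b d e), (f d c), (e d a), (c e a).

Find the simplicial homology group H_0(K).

We work with the vertex ordering a < b < c < d < e < f. The simplices of K, each written with vertices in increasing order, are:

  0-simplices (6): a, b, c, d, e, f
  1-simplices (15): ab, ac, ad, ae, af, bc, bd, be, bf, cd, ce, cf, de, df, ef
  2-simplices (10): abc, abf, ace, ade, adf, bcd, bde, bef, cdf, cef

so the chain groups are C_0 ≅ Z^6, C_1 ≅ Z^15, C_2 ≅ Z^10.

The boundary map ∂_1: C_1 → C_0 is given by ∂[p,q] = [q] − [p]. For instance
  ∂ae = e − a.
The resulting 6×15 matrix has rank 5, and its Smith normal form has invariant factors (1,1,1,1,1).

The boundary map ∂_2: C_2 → C_1 acts by ∂[p,q,r] = [q,r] − [p,r] + [p,q]. For instance
  ∂ade = de − ae + ad,
  ∂cef = ef − cf + ce.
As a 15×10 matrix over Z this has rank 10, with invariant factors (1,1,1,1,1,1,1,1,1,2).

From H_k ≅ ker(∂_k) / im(∂_{k+1}) we obtain:

  H_0: rank C_0 − rank ∂_1 = 6 − 5 = 1, and the invariant factors of ∂_1 are all 1, so H_0 ≅ Z.

H_0 ≅ Z.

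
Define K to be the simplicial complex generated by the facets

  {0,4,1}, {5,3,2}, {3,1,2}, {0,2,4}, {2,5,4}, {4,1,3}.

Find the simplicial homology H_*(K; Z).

We work with the vertex ordering 0 < 1 < 2 < 3 < 4 < 5. The simplices of K, each written with vertices in increasing order, are:

  0-simplices (6): [0], [1], [2], [3], [4], [5]
  1-simplices (12): [0,1], [0,2], [0,4], [1,2], [1,3], [1,4], [2,3], [2,4], [2,5], [3,4], [3,5], [4,5]
  2-simplices (6): [0,1,4], [0,2,4], [1,2,3], [1,3,4], [2,3,5], [2,4,5]

giving chain groups C_0 ≅ Z^6, C_1 ≅ Z^12, C_2 ≅ Z^6.

Boundary ∂_1: C_1 → C_0 maps an edge to its endpoints' difference, ∂[p,q] = q − p. For instance
  ∂[0,2] = [2] − [0].
The resulting 6×12 matrix has rank 5, and its Smith normal form has invariant factors (1,1,1,1,1).

The boundary map ∂_2: C_2 → C_1 acts by ∂[p,q,r] = [q,r] − [p,r] + [p,q]. For instance
  ∂[2,4,5] = [4,5] − [2,5] + [2,4],
  ∂[2,3,5] = [3,5] − [2,5] + [2,3].
The 12×6 boundary matrix has rank 6 and Smith normal form diag(1,1,1,1,1,1).

Reading off H_k = ker ∂_k / im ∂_{k+1}:

  H_0: rank C_0 − rank ∂_1 = 6 − 5 = 1, and the invariant factors of ∂_1 are all 1, so H_0 = Z.
  H_1: rank ker ∂_1 − rank ∂_2 = (12 − 5) − 6 = 1, and the invariant factors of ∂_2 are all 1, so H_1 = Z.
  H_2: rank ker ∂_2 − rank ∂_3 = (6 − 6) − 0 = 0, and there is no ∂_3, so H_2 = 0.

As a check, the Euler characteristic is 6 − 12 + 6 = 0, which agrees with 1 − 1 + 0 = 0.
(K is a triangulation of the cylinder S^1 x I.)

H_0 ≅ Z,  H_1 ≅ Z,  H_2 = 0.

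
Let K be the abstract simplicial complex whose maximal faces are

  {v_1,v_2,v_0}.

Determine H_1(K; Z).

H_1 = 0.

K has 3 vertices, 3 edges, 1 triangle.
rank ∂_1 = 2, rank ∂_2 = 1 ⇒ b_1 = 3 − 2 − 1 = 0; all invariant factors of ∂_2 are 1 so no torsion. So H_1 = 0.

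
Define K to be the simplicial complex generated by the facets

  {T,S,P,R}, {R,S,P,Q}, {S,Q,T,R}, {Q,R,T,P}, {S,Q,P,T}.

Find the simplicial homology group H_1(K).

H_1 = 0.

Fix the vertex order P < Q < R < S < T and write every simplex with vertices in increasing order. Then dim K = 3 and the simplices of K are:

  0-simplices (5): P, Q, R, S, T
  1-simplices (10): PQ, PR, PS, PT, QR, QS, QT, RS, RT, ST
  2-simplices (10): PQR, PQS, PQT, PRS, PRT, PST, QRS, QRT, QST, RST
  3-simplices (5): PQRS, PQRT, PQST, PRST, QRST

so the chain groups are C_0 ≅ Z^5, C_1 ≅ Z^10, C_2 ≅ Z^10, C_3 ≅ Z^5.

The boundary map ∂_1: C_1 → C_0 sends each edge [p,q] (with p < q) to q − p. For instance
  ∂QS = S − Q.
The 5×10 boundary matrix has rank 4 and Smith normal form diag(1,1,1,1).

The boundary map ∂_2: C_2 → C_1 maps a triangle to the signed sum of its edges. For instance
  ∂RST = ST − RT + RS,
  ∂PQR = QR − PR + PQ.
As a 10×10 matrix over Z this has rank 6, with invariant factors (1,1,1,1,1,1).

∂_3: C_3 → C_2 sends each 3-simplex σ to the alternating sum Σ_i (−1)^i (σ with its i-th vertex removed). For instance
  ∂PQRT = QRT − PRT + PQT − PQR,
  ∂QRST = RST − QST + QRT − QRS.
The 10×5 boundary matrix has rank 4 and Smith normal form diag(1,1,1,1).

From H_k ≅ ker(∂_k) / im(∂_{k+1}) we obtain:

  H_1: rank ker ∂_1 − rank ∂_2 = (10 − 4) − 6 = 0, and the invariant factors of ∂_2 are all 1, so H_1 = 0.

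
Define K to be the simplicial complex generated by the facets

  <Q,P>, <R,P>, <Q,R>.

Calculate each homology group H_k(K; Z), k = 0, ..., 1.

Order the vertices as P < Q < R. Listing each simplex with vertices in this order, K has dimension 1 with simplices:

  0-simplices (3): P, Q, R
  1-simplices (3): PQ, PR, QR

so the chain groups are C_0 ≅ Z^3, C_1 ≅ Z^3.

Boundary ∂_1: C_1 → C_0 maps an edge to its endpoints' difference, ∂[p,q] = q − p. For instance
  ∂QR = R − Q.
The resulting 3×3 matrix has rank 2, and its Smith normal form has invariant factors (1,1).

Computing H_k = (kernel of ∂_k) / (image of ∂_{k+1}):

  H_0: rank C_0 − rank ∂_1 = 3 − 2 = 1, and the invariant factors of ∂_1 are all 1, so H_0 ≅ Z.
  H_1: rank ker ∂_1 − rank ∂_2 = (3 − 2) − 0 = 1, and there is no ∂_2, so H_1 ≅ Z.

As a check, the Euler characteristic is 3 − 3 = 0, which agrees with 1 − 1 = 0.

H_0 = Z,  H_1 = Z.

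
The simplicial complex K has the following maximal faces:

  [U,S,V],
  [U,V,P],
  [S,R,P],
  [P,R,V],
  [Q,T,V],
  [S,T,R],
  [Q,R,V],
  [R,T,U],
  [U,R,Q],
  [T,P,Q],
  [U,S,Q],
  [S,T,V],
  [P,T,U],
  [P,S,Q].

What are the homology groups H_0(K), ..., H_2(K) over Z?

H_0 = Z,  H_1 = Z^2,  H_2 = Z.

Fix the vertex order P < Q < R < S < T < U < V and write every simplex with vertices in increasing order. Then dim K = 2 and the simplices of K are:

  0-simplices (7): P, Q, R, S, T, U, V
  1-simplices (21): PQ, PR, PS, PT, PU, PV, QR, QS, QT, QU, QV, RS, RT, RU, RV, ST, SU, SV, TU, TV, UV
  2-simplices (14): PQS, PQT, PRS, PRV, PTU, PUV, QRU, QRV, QSU, QTV, RST, RTU, STV, SUV

Hence C_0 ≅ Z^7, C_1 ≅ Z^21, C_2 ≅ Z^14.

Boundary ∂_1: C_1 → C_0 sends each edge [p,q] (with p < q) to q − p. For instance
  ∂PS = S − P.
This gives a 7×21 integer matrix of rank 6; reducing to Smith normal form yields diagonal entries (1,1,1,1,1,1).

Boundary ∂_2: C_2 → C_1 maps a triangle to the signed sum of its edges. For instance
  ∂PTU = TU − PU + PT,
  ∂QTV = TV − QV + QT.
The resulting 21×14 matrix has rank 13, and its Smith normal form has invariant factors (1,1,1,1,1,1,1,1,1,1,1,1,1).

Computing H_k = (kernel of ∂_k) / (image of ∂_{k+1}):

  H_0: rank C_0 − rank ∂_1 = 7 − 6 = 1, and the invariant factors of ∂_1 are all 1, so H_0 = Z.
  H_1: rank ker ∂_1 − rank ∂_2 = (21 − 6) − 13 = 2, and the invariant factors of ∂_2 are all 1, so H_1 = Z^2.
  H_2: rank ker ∂_2 − rank ∂_3 = (14 − 13) − 0 = 1, and there is no ∂_3, so H_2 = Z.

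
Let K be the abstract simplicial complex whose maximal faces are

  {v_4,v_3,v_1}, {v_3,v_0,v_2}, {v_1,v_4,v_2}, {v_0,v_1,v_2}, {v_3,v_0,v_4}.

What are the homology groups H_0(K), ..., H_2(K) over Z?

H_0 = Z,  H_1 = Z,  H_2 = 0.

K has 5 vertices, 10 edges, 5 triangles.
rank ∂_0 = 0, rank ∂_1 = 4 ⇒ b_0 = 5 − 0 − 4 = 1; all invariant factors of ∂_1 are 1 so no torsion. So H_0 ≅ Z.
rank ∂_1 = 4, rank ∂_2 = 5 ⇒ b_1 = 10 − 4 − 5 = 1; all invariant factors of ∂_2 are 1 so no torsion. So H_1 ≅ Z.
rank ∂_2 = 5, rank ∂_3 = 0 ⇒ b_2 = 5 − 5 − 0 = 0. So H_2 ≅ 0.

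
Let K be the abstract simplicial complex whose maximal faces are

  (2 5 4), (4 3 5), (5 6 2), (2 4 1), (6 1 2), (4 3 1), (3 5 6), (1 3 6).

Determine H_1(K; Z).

K has 6 vertices, 12 edges, 8 triangles.
rank ∂_1 = 5, rank ∂_2 = 7 ⇒ b_1 = 12 − 5 − 7 = 0; all invariant factors of ∂_2 are 1 so no torsion. So H_1 = 0.

H_1 = 0.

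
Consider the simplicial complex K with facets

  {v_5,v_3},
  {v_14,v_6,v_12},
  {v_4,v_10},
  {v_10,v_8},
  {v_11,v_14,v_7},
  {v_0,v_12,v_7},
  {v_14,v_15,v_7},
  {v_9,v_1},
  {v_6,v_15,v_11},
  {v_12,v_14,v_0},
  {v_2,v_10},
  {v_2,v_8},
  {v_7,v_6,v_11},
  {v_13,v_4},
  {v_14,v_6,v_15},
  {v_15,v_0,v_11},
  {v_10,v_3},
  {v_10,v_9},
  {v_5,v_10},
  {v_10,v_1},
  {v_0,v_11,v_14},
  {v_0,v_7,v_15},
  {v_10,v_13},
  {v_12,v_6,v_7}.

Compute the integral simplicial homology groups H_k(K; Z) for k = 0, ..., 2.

Order the vertices as v_0 < v_1 < v_2 < v_3 < v_4 < v_5 < v_6 < v_7 < v_8 < v_9 < v_10 < v_11 < v_12 < v_13 < v_14 < v_15. Listing each simplex with vertices in this order, K has dimension 2 with simplices:

  0-simplices (16): [v_0], [v_1], [v_2], [v_3], [v_4], [v_5], [v_6], [v_7], [v_8], [v_9], [v_10], [v_11], [v_12], [v_13], [v_14], [v_15]
  1-simplices (30): (30 of them)
  2-simplices (12): (12 of them)

Hence C_0 ≅ Z^16, C_1 ≅ Z^30, C_2 ≅ Z^12.

∂_1: C_1 → C_0 is given by ∂[p,q] = [q] − [p]. For instance
  ∂[v_6,v_7] = [v_7] − [v_6].
As a 16×30 matrix over Z this has rank 14, with invariant factors (1,1,1,1,1,1,1,1,1,1,1,1,1,1).

∂_2: C_2 → C_1 sends each 2-simplex [p,q,r] to [q,r] − [p,r] + [p,q]. For instance
  ∂[v_7,v_14,v_15] = [v_14,v_15] − [v_7,v_15] + [v_7,v_14],
  ∂[v_0,v_11,v_15] = [v_11,v_15] − [v_0,v_15] + [v_0,v_11].
As a 30×12 matrix over Z this has rank 12, with invariant factors (1,1,1,1,1,1,1,1,1,1,1,2).

Now H_k = ker ∂_k / im ∂_{k+1}, so:

  H_0: rank C_0 − rank ∂_1 = 16 − 14 = 2, and the invariant factors of ∂_1 are all 1, so H_0 = Z^2.
  H_1: rank ker ∂_1 − rank ∂_2 = (30 − 14) − 12 = 4, and ∂_2 has invariant factor 2 > 1, so H_1 = Z^4 ⊕ Z/2.
  H_2: rank ker ∂_2 − rank ∂_3 = (12 − 12) − 0 = 0, and there is no ∂_3, so H_2 = 0.

(K is a triangulation of the disjoint union of the real projective plane RP^2 and a wedge of 4 circles.)

H_0 = Z^2,  H_1 = Z^4 ⊕ Z/2,  H_2 = 0.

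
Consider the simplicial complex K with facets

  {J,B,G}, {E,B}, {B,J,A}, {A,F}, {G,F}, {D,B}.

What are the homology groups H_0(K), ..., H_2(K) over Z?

H_0 ≅ Z,  H_1 ≅ Z,  H_2 = 0.

Fix the vertex order A < B < D < E < F < G < J and write every simplex with vertices in increasing order. Then dim K = 2 and the simplices of K are:

  0-simplices (7): A, B, D, E, F, G, J
  1-simplices (9): AB, AF, AJ, BD, BE, BG, BJ, FG, GJ
  2-simplices (2): ABJ, BGJ

giving chain groups C_0 ≅ Z^7, C_1 ≅ Z^9, C_2 ≅ Z^2.

∂_1: C_1 → C_0 maps an edge to its endpoints' difference, ∂[p,q] = q − p. For instance
  ∂FG = G − F.
As a 7×9 matrix over Z this has rank 6, with invariant factors (1,1,1,1,1,1).

∂_2: C_2 → C_1 maps a triangle to the signed sum of its edges. For instance
  ∂ABJ = BJ − AJ + AB,
  ∂BGJ = GJ − BJ + BG.
The 9×2 boundary matrix has rank 2 and Smith normal form diag(1,1).

Now H_k = ker ∂_k / im ∂_{k+1}, so:

  H_0: rank C_0 − rank ∂_1 = 7 − 6 = 1, and the invariant factors of ∂_1 are all 1, so H_0 ≅ Z.
  H_1: rank ker ∂_1 − rank ∂_2 = (9 − 6) − 2 = 1, and the invariant factors of ∂_2 are all 1, so H_1 ≅ Z.
  H_2: rank ker ∂_2 − rank ∂_3 = (2 − 2) − 0 = 0, and there is no ∂_3, so H_2 ≅ 0.

As a check, the Euler characteristic is 7 − 9 + 2 = 0, which agrees with 1 − 1 + 0 = 0.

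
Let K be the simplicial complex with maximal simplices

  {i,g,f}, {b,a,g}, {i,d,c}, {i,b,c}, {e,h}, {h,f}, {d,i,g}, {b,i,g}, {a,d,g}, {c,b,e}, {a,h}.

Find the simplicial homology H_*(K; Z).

H_0 ≅ Z,  H_1 ≅ Z^2,  H_2 = 0.

Take the total order a < b < c < d < e < f < g < h < i on the vertex set. Then K (dimension 2) consists of the simplices:

  0-simplices (9): a, b, c, d, e, f, g, h, i
  1-simplices (18): ab, ad, ag, ah, bc, be, bg, bi, cd, ce, ci, dg, di, eh, fg, fh, fi, gi
  2-simplices (8): abg, adg, bce, bci, bgi, cdi, dgi, fgi

so the chain groups are C_0 ≅ Z^9, C_1 ≅ Z^18, C_2 ≅ Z^8.

The boundary map ∂_1: C_1 → C_0 sends each edge [p,q] (with p < q) to q − p. For instance
  ∂gi = i − g.
The resulting 9×18 matrix has rank 8, and its Smith normal form has invariant factors (1,1,1,1,1,1,1,1).

∂_2: C_2 → C_1 acts by ∂[p,q,r] = [q,r] − [p,r] + [p,q]. For instance
  ∂abg = bg − ag + ab,
  ∂bgi = gi − bi + bg.
The 18×8 boundary matrix has rank 8 and Smith normal form diag(1,1,1,1,1,1,1,1).

Now H_k = ker ∂_k / im ∂_{k+1}, so:

  H_0: rank C_0 − rank ∂_1 = 9 − 8 = 1, and the invariant factors of ∂_1 are all 1, so H_0 ≅ Z.
  H_1: rank ker ∂_1 − rank ∂_2 = (18 − 8) − 8 = 2, and the invariant factors of ∂_2 are all 1, so H_1 ≅ Z^2.
  H_2: rank ker ∂_2 − rank ∂_3 = (8 − 8) − 0 = 0, and there is no ∂_3, so H_2 ≅ 0.

As a check, the Euler characteristic is 9 − 18 + 8 = -1, which agrees with 1 − 2 + 0 = -1.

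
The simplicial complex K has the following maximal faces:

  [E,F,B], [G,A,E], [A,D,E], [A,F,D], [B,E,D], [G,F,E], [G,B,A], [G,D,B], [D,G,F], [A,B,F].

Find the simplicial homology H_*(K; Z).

H_0 ≅ Z,  H_1 ≅ Z_2,  H_2 = 0.

Order the vertices as A < B < D < E < F < G. Listing each simplex with vertices in this order, K has dimension 2 with simplices:

  0-simplices (6): A, B, D, E, F, G
  1-simplices (15): AB, AD, AE, AF, AG, BD, BE, BF, BG, DE, DF, DG, EF, EG, FG
  2-simplices (10): ABF, ABG, ADE, ADF, AEG, BDE, BDG, BEF, DFG, EFG

Hence C_0 ≅ Z^6, C_1 ≅ Z^15, C_2 ≅ Z^10.

The boundary map ∂_1: C_1 → C_0 sends each edge [p,q] (with p < q) to q − p.
The 6×15 boundary matrix has rank 5 and Smith normal form diag(1,1,1,1,1).

∂_2: C_2 → C_1 maps a triangle to the signed sum of its edges. For instance
  ∂BDE = DE − BE + BD,
  ∂ADE = DE − AE + AD.
As a 15×10 matrix over Z this has rank 10, with invariant factors (1,1,1,1,1,1,1,1,1,2).

Computing H_k = (kernel of ∂_k) / (image of ∂_{k+1}):

  H_0: rank C_0 − rank ∂_1 = 6 − 5 = 1, and the invariant factors of ∂_1 are all 1, so H_0 = Z.
  H_1: rank ker ∂_1 − rank ∂_2 = (15 − 5) − 10 = 0, and ∂_2 has invariant factor 2 > 1, so H_1 = Z_2.
  H_2: rank ker ∂_2 − rank ∂_3 = (10 − 10) − 0 = 0, and there is no ∂_3, so H_2 = 0.

As a check, the Euler characteristic is 6 − 15 + 10 = 1, which agrees with 1 − 0 + 0 = 1.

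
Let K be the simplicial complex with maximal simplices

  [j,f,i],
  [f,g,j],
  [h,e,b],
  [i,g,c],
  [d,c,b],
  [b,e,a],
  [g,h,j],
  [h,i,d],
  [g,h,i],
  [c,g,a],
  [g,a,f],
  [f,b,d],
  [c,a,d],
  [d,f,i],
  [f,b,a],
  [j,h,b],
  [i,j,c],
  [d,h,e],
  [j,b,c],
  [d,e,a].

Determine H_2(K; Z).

H_2 ≅ 0.

Take the total order a < b < c < d < e < f < g < h < i < j on the vertex set. Then K (dimension 2) consists of the simplices:

  0-simplices (10): a, b, c, d, e, f, g, h, i, j
  1-simplices (30): ab, ac, ad, ae, af, ag, bc, bd, be, bf, bh, bj, cd, cg, ci, cj, de, df, dh, di, eh, fg, fi, fj, gh, gi, gj, hi, hj, ij
  2-simplices (20): abe, abf, acd, acg, ade, afg, bcd, bcj, bdf, beh, bhj, cgi, cij, deh, dfi, dhi, fgj, fij, ghi, ghj

Hence C_0 ≅ Z^10, C_1 ≅ Z^30, C_2 ≅ Z^20.

Boundary ∂_1: C_1 → C_0 is given by ∂[p,q] = [q] − [p]. For instance
  ∂gi = i − g.
As a 10×30 matrix over Z this has rank 9, with invariant factors (1,1,1,1,1,1,1,1,1).

Boundary ∂_2: C_2 → C_1 maps a triangle to the signed sum of its edges. For instance
  ∂beh = eh − bh + be,
  ∂ghj = hj − gj + gh.
The resulting 30×20 matrix has rank 20, and its Smith normal form has invariant factors (1,1,1,1,1,1,1,1,1,1,1,1,1,1,1,1,1,1,1,2).

Computing H_k = (kernel of ∂_k) / (image of ∂_{k+1}):

  H_2: rank ker ∂_2 − rank ∂_3 = (20 − 20) − 0 = 0, and there is no ∂_3, so H_2 = 0.

(K is a triangulation of the Klein bottle.)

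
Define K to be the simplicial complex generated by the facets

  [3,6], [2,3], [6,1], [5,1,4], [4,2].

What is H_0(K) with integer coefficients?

H_0 = Z.

Take the total order 1 < 2 < 3 < 4 < 5 < 6 on the vertex set. Then K (dimension 2) consists of the simplices:

  0-simplices (6): [1], [2], [3], [4], [5], [6]
  1-simplices (7): [1,4], [1,5], [1,6], [2,3], [2,4], [3,6], [4,5]
  2-simplices (1): [1,4,5]

Hence C_0 ≅ Z^6, C_1 ≅ Z^7, C_2 ≅ Z^1.

Boundary ∂_1: C_1 → C_0 is given by ∂[p,q] = [q] − [p].
As a 6×7 matrix over Z this has rank 5, with invariant factors (1,1,1,1,1).

Boundary ∂_2: C_2 → C_1 acts by ∂[p,q,r] = [q,r] − [p,r] + [p,q]. For instance
  ∂[1,4,5] = [4,5] − [1,5] + [1,4].
The 7×1 boundary matrix has rank 1 and Smith normal form diag(1).

From H_k ≅ ker(∂_k) / im(∂_{k+1}) we obtain:

  H_0: rank C_0 − rank ∂_1 = 6 − 5 = 1, and the invariant factors of ∂_1 are all 1, so H_0 = Z.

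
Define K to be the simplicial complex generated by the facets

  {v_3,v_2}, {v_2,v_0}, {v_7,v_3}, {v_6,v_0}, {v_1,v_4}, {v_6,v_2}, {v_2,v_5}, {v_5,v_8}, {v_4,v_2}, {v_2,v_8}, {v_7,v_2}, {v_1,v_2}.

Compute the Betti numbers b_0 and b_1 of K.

b_0 = 1, b_1 = 4.

Take the total order v_0 < v_1 < v_2 < v_3 < v_4 < v_5 < v_6 < v_7 < v_8 on the vertex set. Then K (dimension 1) consists of the simplices:

  0-simplices (9): [v_0], [v_1], [v_2], [v_3], [v_4], [v_5], [v_6], [v_7], [v_8]
  1-simplices (12): [v_0,v_2], [v_0,v_6], [v_1,v_2], [v_1,v_4], [v_2,v_3], [v_2,v_4], [v_2,v_5], [v_2,v_6], [v_2,v_7], [v_2,v_8], [v_3,v_7], [v_5,v_8]

Hence C_0 ≅ Z^9, C_1 ≅ Z^12.

The boundary map ∂_1: C_1 → C_0 is given by ∂[p,q] = [q] − [p].
The 9×12 boundary matrix has rank 8 and Smith normal form diag(1,1,1,1,1,1,1,1).

From H_k ≅ ker(∂_k) / im(∂_{k+1}) we obtain:

  H_0: rank C_0 − rank ∂_1 = 9 − 8 = 1, and the invariant factors of ∂_1 are all 1, so H_0 = Z.
  H_1: rank ker ∂_1 − rank ∂_2 = (12 − 8) − 0 = 4, and there is no ∂_2, so H_1 = Z^4.

(K is a triangulation of a wedge of 4 circles.)

Hence the Betti numbers are b_0 = 1, b_1 = 4.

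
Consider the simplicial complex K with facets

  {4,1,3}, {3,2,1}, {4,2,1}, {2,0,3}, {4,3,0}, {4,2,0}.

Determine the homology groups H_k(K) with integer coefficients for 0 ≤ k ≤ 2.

Order the vertices as 0 < 1 < 2 < 3 < 4. Listing each simplex with vertices in this order, K has dimension 2 with simplices:

  0-simplices (5): [0], [1], [2], [3], [4]
  1-simplices (9): [0,2], [0,3], [0,4], [1,2], [1,3], [1,4], [2,3], [2,4], [3,4]
  2-simplices (6): [0,2,3], [0,2,4], [0,3,4], [1,2,3], [1,2,4], [1,3,4]

Hence C_0 ≅ Z^5, C_1 ≅ Z^9, C_2 ≅ Z^6.

The boundary map ∂_1: C_1 → C_0 sends each edge [p,q] (with p < q) to q − p. For instance
  ∂[1,3] = [3] − [1].
The resulting 5×9 matrix has rank 4, and its Smith normal form has invariant factors (1,1,1,1).

The boundary map ∂_2: C_2 → C_1 acts by ∂[p,q,r] = [q,r] − [p,r] + [p,q]. For instance
  ∂[0,2,3] = [2,3] − [0,3] + [0,2],
  ∂[0,3,4] = [3,4] − [0,4] + [0,3].
This gives a 9×6 integer matrix of rank 5; reducing to Smith normal form yields diagonal entries (1,1,1,1,1).

Computing H_k = (kernel of ∂_k) / (image of ∂_{k+1}):

  H_0: rank C_0 − rank ∂_1 = 5 − 4 = 1, and the invariant factors of ∂_1 are all 1, so H_0 = Z.
  H_1: rank ker ∂_1 − rank ∂_2 = (9 − 4) − 5 = 0, and the invariant factors of ∂_2 are all 1, so H_1 = 0.
  H_2: rank ker ∂_2 − rank ∂_3 = (6 − 5) − 0 = 1, and there is no ∂_3, so H_2 = Z.

As a check, the Euler characteristic is 5 − 9 + 6 = 2, which agrees with 1 − 0 + 1 = 2.

H_0 = Z,  H_1 = 0,  H_2 = Z.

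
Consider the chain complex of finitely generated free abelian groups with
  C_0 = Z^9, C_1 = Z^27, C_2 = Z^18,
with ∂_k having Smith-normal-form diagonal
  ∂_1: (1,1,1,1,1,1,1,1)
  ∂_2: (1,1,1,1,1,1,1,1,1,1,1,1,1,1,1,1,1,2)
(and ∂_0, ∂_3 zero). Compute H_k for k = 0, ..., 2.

H_0 ≅ Z,  H_1 ≅ Z ⊕ Z/2Z,  H_2 = 0.

H_0: b_0 = 9 − 0 − 8 = 1; torsion from ∂_1 factors > 1: none. So H_0 ≅ Z.
H_1: b_1 = 27 − 8 − 18 = 1; torsion from ∂_2 factors > 1: [2]. So H_1 ≅ Z ⊕ Z/2Z.
H_2: b_2 = 18 − 18 − 0 = 0; torsion from ∂_3 factors > 1: none. So H_2 ≅ 0.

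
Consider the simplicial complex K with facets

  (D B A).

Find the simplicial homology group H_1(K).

H_1 ≅ 0.

K has 3 vertices, 3 edges, 1 triangle.
rank ∂_1 = 2, rank ∂_2 = 1 ⇒ b_1 = 3 − 2 − 1 = 0; all invariant factors of ∂_2 are 1 so no torsion. So H_1 ≅ 0.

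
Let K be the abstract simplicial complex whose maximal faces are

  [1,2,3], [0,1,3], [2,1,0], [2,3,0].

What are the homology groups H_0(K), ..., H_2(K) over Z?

H_0 = Z,  H_1 = 0,  H_2 = Z.

Take the total order 0 < 1 < 2 < 3 on the vertex set. Then K (dimension 2) consists of the simplices:

  0-simplices (4): [0], [1], [2], [3]
  1-simplices (6): [0,1], [0,2], [0,3], [1,2], [1,3], [2,3]
  2-simplices (4): [0,1,2], [0,1,3], [0,2,3], [1,2,3]

Hence C_0 ≅ Z^4, C_1 ≅ Z^6, C_2 ≅ Z^4.

The boundary map ∂_1: C_1 → C_0 is given by ∂[p,q] = [q] − [p].
The resulting 4×6 matrix has rank 3, and its Smith normal form has invariant factors (1,1,1).

∂_2: C_2 → C_1 maps a triangle to the signed sum of its edges. For instance
  ∂[1,2,3] = [2,3] − [1,3] + [1,2],
  ∂[0,1,2] = [1,2] − [0,2] + [0,1].
This gives a 6×4 integer matrix of rank 3; reducing to Smith normal form yields diagonal entries (1,1,1).

Now H_k = ker ∂_k / im ∂_{k+1}, so:

  H_0: rank C_0 − rank ∂_1 = 4 − 3 = 1, and the invariant factors of ∂_1 are all 1, so H_0 = Z.
  H_1: rank ker ∂_1 − rank ∂_2 = (6 − 3) − 3 = 0, and the invariant factors of ∂_2 are all 1, so H_1 = 0.
  H_2: rank ker ∂_2 − rank ∂_3 = (4 − 3) − 0 = 1, and there is no ∂_3, so H_2 = Z.

(K is a triangulation of the 2-sphere S^2.)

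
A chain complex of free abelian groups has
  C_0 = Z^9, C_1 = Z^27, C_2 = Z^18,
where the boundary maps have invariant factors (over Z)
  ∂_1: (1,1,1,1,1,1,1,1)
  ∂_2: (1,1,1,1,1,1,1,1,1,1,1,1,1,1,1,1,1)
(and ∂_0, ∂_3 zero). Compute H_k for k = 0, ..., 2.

H_0: b_0 = 9 − 0 − 8 = 1; torsion from ∂_1 factors > 1: none. So H_0 ≅ Z.
H_1: b_1 = 27 − 8 − 17 = 2; torsion from ∂_2 factors > 1: none. So H_1 ≅ Z^2.
H_2: b_2 = 18 − 17 − 0 = 1; torsion from ∂_3 factors > 1: none. So H_2 ≅ Z.

H_0 ≅ Z,  H_1 ≅ Z^2,  H_2 ≅ Z.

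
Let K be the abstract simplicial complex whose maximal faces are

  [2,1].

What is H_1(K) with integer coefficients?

Order the vertices as 1 < 2. Listing each simplex with vertices in this order, K has dimension 1 with simplices:

  0-simplices (2): [1], [2]
  1-simplices (1): [1,2]

so the chain groups are C_0 ≅ Z^2, C_1 ≅ Z^1.

Boundary ∂_1: C_1 → C_0 maps an edge to its endpoints' difference, ∂[p,q] = q − p.
As a 2×1 matrix over Z this has rank 1, with invariant factors (1).

From H_k ≅ ker(∂_k) / im(∂_{k+1}) we obtain:

  H_1: rank ker ∂_1 − rank ∂_2 = (1 − 1) − 0 = 0, and there is no ∂_2, so H_1 = 0.

H_1 = 0.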